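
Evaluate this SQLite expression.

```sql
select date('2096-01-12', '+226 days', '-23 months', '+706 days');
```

Applying '+226 days' to 2096-01-12: counting 226 days forward gives 2096-08-25.
Adding -23 months to 2096-08-25 gives 2094-09-25.
Applying '+706 days' to 2094-09-25: counting 706 days forward gives 2096-08-31.

2096-08-31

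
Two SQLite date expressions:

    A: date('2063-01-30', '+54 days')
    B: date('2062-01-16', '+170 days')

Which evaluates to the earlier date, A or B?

B

A = 2063-03-25.
B = 2062-07-05.
B is earlier.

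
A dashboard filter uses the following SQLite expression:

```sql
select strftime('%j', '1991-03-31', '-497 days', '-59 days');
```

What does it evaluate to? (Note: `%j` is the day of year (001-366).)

First apply '-497 days', '-59 days': 1991-03-31 → 1989-09-21.
Day-of-year for 1989-09-21: days since 1989-01-01 inclusive = 264, zero-padded to 264.

264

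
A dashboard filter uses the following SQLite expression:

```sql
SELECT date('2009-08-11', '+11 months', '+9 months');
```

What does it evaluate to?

2011-04-11

Adding +11 months to 2009-08-11 gives 2010-07-11.
Adding +9 months to 2010-07-11 gives 2011-04-11.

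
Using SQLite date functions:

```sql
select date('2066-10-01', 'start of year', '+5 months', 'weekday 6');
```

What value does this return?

2066-06-05

`start of year` rewinds 2066-10-01 to 2066-01-01.
Adding +5 months to 2066-01-01 gives 2066-06-01.
`weekday 6` advances to the next Saturday; 2066-06-01 is a Tuesday, so it moves forward to 2066-06-05.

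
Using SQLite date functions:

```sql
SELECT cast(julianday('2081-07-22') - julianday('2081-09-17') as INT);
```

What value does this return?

9 days remain in July 2081 after the 22nd (31 − 22).
August 2081: 31 days.
Then 17 days into September 2081.
Total: 9 + 31 + 17 = 57.
The subtraction is earlier − later, so the result is −57 → -57.

-57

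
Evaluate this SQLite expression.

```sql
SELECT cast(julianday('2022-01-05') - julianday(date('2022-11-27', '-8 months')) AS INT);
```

Adding -8 months to 2022-11-27 gives 2022-03-27.
26 days remain in January 2022 after the 5th (31 − 5).
February 2022: 28 days.
Then 27 days into March 2022.
Total: 26 + 28 + 27 = 81.
The subtraction is earlier − later, so the result is −81 → -81.

-81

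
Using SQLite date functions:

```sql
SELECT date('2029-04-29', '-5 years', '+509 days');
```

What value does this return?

Adding -5 years to 2029-04-29 gives 2024-04-29.
Applying '+509 days' to 2024-04-29: counting 509 days forward gives 2025-09-20.

2025-09-20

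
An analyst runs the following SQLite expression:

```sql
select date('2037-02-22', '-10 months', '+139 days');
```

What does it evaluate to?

Adding -10 months to 2037-02-22 gives 2036-04-22.
Applying '+139 days' to 2036-04-22: counting 139 days forward gives 2036-09-08.

2036-09-08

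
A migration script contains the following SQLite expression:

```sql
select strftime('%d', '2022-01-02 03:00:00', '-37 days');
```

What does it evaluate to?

First apply '-37 days': 2022-01-02 03:00:00 → 2021-11-26 03:00:00.
`%d` extracts the 2-digit day of month: 26.

26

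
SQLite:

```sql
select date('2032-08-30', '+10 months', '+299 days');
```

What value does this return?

2034-04-25

Adding +10 months to 2032-08-30 gives 2033-06-30.
Applying '+299 days' to 2033-06-30: counting 299 days forward gives 2034-04-25.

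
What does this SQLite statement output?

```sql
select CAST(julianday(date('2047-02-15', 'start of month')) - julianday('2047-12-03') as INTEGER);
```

-305

`start of month` rewinds 2047-02-15 to 2047-02-01.
27 days remain in February 2047 after the 1st (28 − 1).
Full months from March 2047 through November 2047 contribute their day counts.
Then 3 days into December 2047.
Total: 27 + 31 + 30 + 31 + 30 + 31 + 31 + 30 + 31 + 30 + 3 = 305.
The subtraction is earlier − later, so the result is −305 → -305.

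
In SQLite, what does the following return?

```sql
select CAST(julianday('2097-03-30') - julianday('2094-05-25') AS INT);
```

6 days remain in May 2094 after the 25th (31 − 25).
Full months from June 2094 through February 2097 contribute their day counts.
Then 30 days into March 2097.
Total: 6 + 30 + 31 + 31 + 30 + 31 + 30 + 31 + 31 + 28 + 31 + 30 + 31 + 30 + 31 + 31 + 30 + 31 + 30 + 31 + 31 + 29 + 31 + 30 + 31 + 30 + 31 + 31 + 30 + 31 + 30 + 31 + 31 + 28 + 30 = 1040.

1040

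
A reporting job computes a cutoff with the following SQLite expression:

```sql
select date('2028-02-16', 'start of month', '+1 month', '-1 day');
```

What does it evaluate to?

2028-02-29

`start of month` rewinds 2028-02-16 to 2028-02-01.
Adding +1 month to 2028-02-01 gives 2028-03-01.
Going back 1 day from 2028-03-01 reaches 2028-02-29 (last day of February, 29 days).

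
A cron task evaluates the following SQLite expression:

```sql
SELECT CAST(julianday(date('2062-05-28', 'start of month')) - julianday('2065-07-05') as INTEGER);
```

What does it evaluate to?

-1161

`start of month` rewinds 2062-05-28 to 2062-05-01.
30 days remain in May 2062 after the 1st (31 − 1).
Full months from June 2062 through June 2065 contribute their day counts.
Then 5 days into July 2065.
Total: 30 + 30 + 31 + 31 + 30 + 31 + 30 + 31 + 31 + 28 + 31 + 30 + 31 + 30 + 31 + 31 + 30 + 31 + 30 + 31 + 31 + 29 + 31 + 30 + 31 + 30 + 31 + 31 + 30 + 31 + 30 + 31 + 31 + 28 + 31 + 30 + 31 + 30 + 5 = 1161.
The subtraction is earlier − later, so the result is −1161 → -1161.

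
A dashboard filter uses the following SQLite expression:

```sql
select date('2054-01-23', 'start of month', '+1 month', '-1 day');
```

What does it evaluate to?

`start of month` rewinds 2054-01-23 to 2054-01-01.
Adding +1 month to 2054-01-01 gives 2054-02-01.
Going back 1 day from 2054-02-01 reaches 2054-01-31 (last day of January, 31 days).

2054-01-31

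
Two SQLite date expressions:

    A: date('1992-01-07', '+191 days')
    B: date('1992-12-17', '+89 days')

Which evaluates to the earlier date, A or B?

A = 1992-07-16.
B = 1993-03-16.
A is earlier.

A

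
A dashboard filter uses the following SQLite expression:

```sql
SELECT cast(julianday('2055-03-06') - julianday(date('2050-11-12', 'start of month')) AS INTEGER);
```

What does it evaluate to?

`start of month` rewinds 2050-11-12 to 2050-11-01.
29 days remain in November 2050 after the 1st (30 − 1).
Full months from December 2050 through February 2055 contribute their day counts.
Then 6 days into March 2055.
Total: 29 + 31 + 31 + 28 + 31 + 30 + 31 + 30 + 31 + 31 + 30 + 31 + 30 + 31 + 31 + 29 + 31 + 30 + 31 + 30 + 31 + 31 + 30 + 31 + 30 + 31 + 31 + 28 + 31 + 30 + 31 + 30 + 31 + 31 + 30 + 31 + 30 + 31 + 31 + 28 + 31 + 30 + 31 + 30 + 31 + 31 + 30 + 31 + 30 + 31 + 31 + 28 + 6 = 1586.

1586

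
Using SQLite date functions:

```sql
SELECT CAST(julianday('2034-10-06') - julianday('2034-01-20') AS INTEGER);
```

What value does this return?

11 days remain in January 2034 after the 20th (31 − 20).
Full months from February 2034 through September 2034 contribute their day counts.
Then 6 days into October 2034.
Total: 11 + 28 + 31 + 30 + 31 + 30 + 31 + 31 + 30 + 6 = 259.

259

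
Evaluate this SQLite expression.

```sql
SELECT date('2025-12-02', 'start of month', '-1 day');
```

`start of month` rewinds 2025-12-02 to 2025-12-01.
Going back 1 day from 2025-12-01 reaches 2025-11-30 (last day of November, 30 days).

2025-11-30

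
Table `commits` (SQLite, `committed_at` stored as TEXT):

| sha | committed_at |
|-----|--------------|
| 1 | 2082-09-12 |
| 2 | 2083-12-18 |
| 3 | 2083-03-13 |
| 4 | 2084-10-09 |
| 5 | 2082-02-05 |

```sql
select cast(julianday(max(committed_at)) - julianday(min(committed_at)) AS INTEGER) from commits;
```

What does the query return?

977

MIN = 2082-02-05, MAX = 2084-10-09.
23 days remain in February 2082 after the 5th (28 − 5).
Full months from March 2082 through September 2084 contribute their day counts.
Then 9 days into October 2084.
Total: 23 + 31 + 30 + 31 + 30 + 31 + 31 + 30 + 31 + 30 + 31 + 31 + 28 + 31 + 30 + 31 + 30 + 31 + 31 + 30 + 31 + 30 + 31 + 31 + 29 + 31 + 30 + 31 + 30 + 31 + 31 + 30 + 9 = 977.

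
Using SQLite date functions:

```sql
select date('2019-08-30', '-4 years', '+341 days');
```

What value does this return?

Adding -4 years to 2019-08-30 gives 2015-08-30.
Applying '+341 days' to 2015-08-30: counting 341 days forward gives 2016-08-05.

2016-08-05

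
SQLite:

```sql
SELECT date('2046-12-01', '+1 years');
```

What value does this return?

2047-12-01

Adding +1 year to 2046-12-01 gives 2047-12-01.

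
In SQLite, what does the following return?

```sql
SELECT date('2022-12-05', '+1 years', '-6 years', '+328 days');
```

Adding +1 year to 2022-12-05 gives 2023-12-05.
Adding -6 years to 2023-12-05 gives 2017-12-05.
Applying '+328 days' to 2017-12-05: counting 328 days forward gives 2018-10-29.

2018-10-29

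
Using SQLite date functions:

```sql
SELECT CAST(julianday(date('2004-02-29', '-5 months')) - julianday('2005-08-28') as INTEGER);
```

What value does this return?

-699

Adding -5 months to 2004-02-29 gives 2003-09-29.
1 day remains in September 2003 after the 29th (30 − 29).
Full months from October 2003 through July 2005 contribute their day counts.
Then 28 days into August 2005.
Total: 1 + 31 + 30 + 31 + 31 + 29 + 31 + 30 + 31 + 30 + 31 + 31 + 30 + 31 + 30 + 31 + 31 + 28 + 31 + 30 + 31 + 30 + 31 + 28 = 699.
The subtraction is earlier − later, so the result is −699 → -699.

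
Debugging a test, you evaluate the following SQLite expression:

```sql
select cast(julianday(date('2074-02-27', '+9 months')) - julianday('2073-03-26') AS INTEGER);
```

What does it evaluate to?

611

Adding +9 months to 2074-02-27 gives 2074-11-27.
5 days remain in March 2073 after the 26th (31 − 26).
Full months from April 2073 through October 2074 contribute their day counts.
Then 27 days into November 2074.
Total: 5 + 30 + 31 + 30 + 31 + 31 + 30 + 31 + 30 + 31 + 31 + 28 + 31 + 30 + 31 + 30 + 31 + 31 + 30 + 31 + 27 = 611.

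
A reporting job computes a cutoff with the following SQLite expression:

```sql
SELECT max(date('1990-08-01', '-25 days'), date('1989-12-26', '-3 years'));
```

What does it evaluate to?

1990-07-07

date('1990-08-01', '-25 days') → 1990-07-07.
date('1989-12-26', '-3 years') → 1986-12-26.
Later of the two is 1990-07-07.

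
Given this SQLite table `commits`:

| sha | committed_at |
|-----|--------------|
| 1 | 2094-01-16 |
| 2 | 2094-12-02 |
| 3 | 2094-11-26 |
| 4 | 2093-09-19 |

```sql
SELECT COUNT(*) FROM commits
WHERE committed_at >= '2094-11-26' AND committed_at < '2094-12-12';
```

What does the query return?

Rows in [2094-11-26, 2094-12-12): 2094-12-02, 2094-11-26 → 2 rows.

2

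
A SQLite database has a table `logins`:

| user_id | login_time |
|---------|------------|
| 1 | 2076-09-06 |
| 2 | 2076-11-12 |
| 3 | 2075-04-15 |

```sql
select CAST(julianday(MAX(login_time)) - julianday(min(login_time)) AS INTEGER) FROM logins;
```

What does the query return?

MIN = 2075-04-15, MAX = 2076-11-12.
15 days remain in April 2075 after the 15th (30 − 15).
Full months from May 2075 through October 2076 contribute their day counts.
Then 12 days into November 2076.
Total: 15 + 31 + 30 + 31 + 31 + 30 + 31 + 30 + 31 + 31 + 29 + 31 + 30 + 31 + 30 + 31 + 31 + 30 + 31 + 12 = 577.

577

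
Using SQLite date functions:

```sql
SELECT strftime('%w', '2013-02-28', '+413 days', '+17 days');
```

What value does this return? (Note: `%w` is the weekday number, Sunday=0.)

First apply '+413 days', '+17 days': 2013-02-28 → 2014-05-04.
2014-05-04 is a Sunday; with Sunday=0 that is 0.

0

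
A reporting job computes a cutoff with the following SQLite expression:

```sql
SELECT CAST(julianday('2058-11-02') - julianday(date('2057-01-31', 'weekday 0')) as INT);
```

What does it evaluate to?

`weekday 0` advances to the next Sunday; 2057-01-31 is a Wednesday, so it moves forward to 2057-02-04.
24 days remain in February 2057 after the 4th (28 − 4).
Full months from March 2057 through October 2058 contribute their day counts.
Then 2 days into November 2058.
Total: 24 + 31 + 30 + 31 + 30 + 31 + 31 + 30 + 31 + 30 + 31 + 31 + 28 + 31 + 30 + 31 + 30 + 31 + 31 + 30 + 31 + 2 = 636.

636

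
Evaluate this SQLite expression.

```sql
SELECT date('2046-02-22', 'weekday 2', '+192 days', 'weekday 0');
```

2046-09-09

`weekday 2` advances to the next Tuesday; 2046-02-22 is a Thursday, so it moves forward to 2046-02-27.
Applying '+192 days' to 2046-02-27: counting 192 days forward gives 2046-09-07.
`weekday 0` advances to the next Sunday; 2046-09-07 is a Friday, so it moves forward to 2046-09-09.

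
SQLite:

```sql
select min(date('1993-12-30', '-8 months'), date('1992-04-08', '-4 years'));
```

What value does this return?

date('1993-12-30', '-8 months') → 1993-04-30.
date('1992-04-08', '-4 years') → 1988-04-08.
Earlier of the two is 1988-04-08.

1988-04-08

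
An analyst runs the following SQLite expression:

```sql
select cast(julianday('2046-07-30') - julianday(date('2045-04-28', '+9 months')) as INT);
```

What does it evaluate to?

Adding +9 months to 2045-04-28 gives 2046-01-28.
3 days remain in January 2046 after the 28th (31 − 28).
February 2046: 28 days.
March 2046: 31 days.
April 2046: 30 days.
May 2046: 31 days.
June 2046: 30 days.
Then 30 days into July 2046.
Total: 3 + 28 + 31 + 30 + 31 + 30 + 30 = 183.

183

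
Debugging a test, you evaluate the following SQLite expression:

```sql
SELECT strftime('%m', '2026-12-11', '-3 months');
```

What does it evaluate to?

First apply '-3 months': 2026-12-11 → 2026-09-11.
`%m` extracts the 2-digit month (01-12): 09.

09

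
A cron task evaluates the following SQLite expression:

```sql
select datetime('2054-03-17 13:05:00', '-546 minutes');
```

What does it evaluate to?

546 minutes = 9h 6m; -546 minutes from 2054-03-17 13:05:00 is 2054-03-17 03:59:00.

2054-03-17 03:59:00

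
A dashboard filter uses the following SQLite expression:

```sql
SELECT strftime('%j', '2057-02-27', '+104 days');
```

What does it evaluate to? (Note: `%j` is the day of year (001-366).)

First apply '+104 days': 2057-02-27 → 2057-06-11.
Day-of-year for 2057-06-11: days since 2057-01-01 inclusive = 162, zero-padded to 162.

162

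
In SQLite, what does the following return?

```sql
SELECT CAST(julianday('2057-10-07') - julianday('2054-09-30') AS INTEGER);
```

1103

0 days remain in September 2054 after the 30th (30 − 30).
Full months from October 2054 through September 2057 contribute their day counts.
Then 7 days into October 2057.
Total: 0 + 31 + 30 + 31 + 31 + 28 + 31 + 30 + 31 + 30 + 31 + 31 + 30 + 31 + 30 + 31 + 31 + 29 + 31 + 30 + 31 + 30 + 31 + 31 + 30 + 31 + 30 + 31 + 31 + 28 + 31 + 30 + 31 + 30 + 31 + 31 + 30 + 7 = 1103.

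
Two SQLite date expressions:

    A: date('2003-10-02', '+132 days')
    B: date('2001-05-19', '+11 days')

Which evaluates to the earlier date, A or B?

A = 2004-02-11.
B = 2001-05-30.
B is earlier.

B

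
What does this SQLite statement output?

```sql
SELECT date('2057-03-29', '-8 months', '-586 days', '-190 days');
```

Adding -8 months to 2057-03-29 gives 2056-07-29.
Applying '-586 days' to 2056-07-29: counting 586 days back gives 2054-12-21.
Applying '-190 days' to 2054-12-21: counting 190 days back gives 2054-06-14.

2054-06-14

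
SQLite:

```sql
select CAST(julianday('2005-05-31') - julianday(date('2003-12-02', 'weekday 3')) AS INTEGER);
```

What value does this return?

545

`weekday 3` advances to the next Wednesday; 2003-12-02 is a Tuesday, so it moves forward to 2003-12-03.
28 days remain in December 2003 after the 3rd (31 − 3).
Full months from January 2004 through April 2005 contribute their day counts.
Then 31 days into May 2005.
Total: 28 + 31 + 29 + 31 + 30 + 31 + 30 + 31 + 31 + 30 + 31 + 30 + 31 + 31 + 28 + 31 + 30 + 31 = 545.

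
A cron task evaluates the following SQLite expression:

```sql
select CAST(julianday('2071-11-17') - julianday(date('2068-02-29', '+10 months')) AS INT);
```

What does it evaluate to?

1053

Adding +10 months to 2068-02-29 gives 2068-12-29.
2 days remain in December 2068 after the 29th (31 − 29).
Full months from January 2069 through October 2071 contribute their day counts.
Then 17 days into November 2071.
Total: 2 + 31 + 28 + 31 + 30 + 31 + 30 + 31 + 31 + 30 + 31 + 30 + 31 + 31 + 28 + 31 + 30 + 31 + 30 + 31 + 31 + 30 + 31 + 30 + 31 + 31 + 28 + 31 + 30 + 31 + 30 + 31 + 31 + 30 + 31 + 17 = 1053.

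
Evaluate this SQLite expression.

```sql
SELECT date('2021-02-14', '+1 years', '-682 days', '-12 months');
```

2019-04-03

Adding +1 year to 2021-02-14 gives 2022-02-14.
Applying '-682 days' to 2022-02-14: counting 682 days back gives 2020-04-03.
Adding -12 months to 2020-04-03 gives 2019-04-03.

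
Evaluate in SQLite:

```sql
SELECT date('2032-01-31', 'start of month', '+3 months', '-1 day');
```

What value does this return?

`start of month` rewinds 2032-01-31 to 2032-01-01.
Adding +3 months to 2032-01-01 gives 2032-04-01.
Going back 1 day from 2032-04-01 reaches 2032-03-31 (last day of March, 31 days).

2032-03-31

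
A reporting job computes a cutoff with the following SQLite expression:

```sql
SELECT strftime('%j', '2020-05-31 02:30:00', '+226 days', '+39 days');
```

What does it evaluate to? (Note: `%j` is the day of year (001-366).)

First apply '+226 days', '+39 days': 2020-05-31 02:30:00 → 2021-02-20 02:30:00.
Day-of-year for 2021-02-20: days since 2021-01-01 inclusive = 51, zero-padded to 051.

051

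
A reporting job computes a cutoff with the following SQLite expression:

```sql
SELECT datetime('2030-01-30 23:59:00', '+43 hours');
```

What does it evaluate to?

2030-02-01 18:59:00

+43 hours from 2030-01-30 23:59:00 is 2030-02-01 18:59:00 (crosses midnight).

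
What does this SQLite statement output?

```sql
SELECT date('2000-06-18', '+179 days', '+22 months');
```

2002-10-14

Applying '+179 days' to 2000-06-18: counting 179 days forward gives 2000-12-14.
Adding +22 months to 2000-12-14 gives 2002-10-14.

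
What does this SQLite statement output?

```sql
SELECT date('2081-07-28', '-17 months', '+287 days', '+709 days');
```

Adding -17 months to 2081-07-28 gives 2080-02-28.
Applying '+287 days' to 2080-02-28: counting 287 days forward gives 2080-12-11.
Applying '+709 days' to 2080-12-11: counting 709 days forward gives 2082-11-20.

2082-11-20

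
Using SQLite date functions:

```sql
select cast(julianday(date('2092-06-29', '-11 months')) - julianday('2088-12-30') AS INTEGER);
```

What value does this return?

Adding -11 months to 2092-06-29 gives 2091-07-29.
1 day remains in December 2088 after the 30th (31 − 30).
Full months from January 2089 through June 2091 contribute their day counts.
Then 29 days into July 2091.
Total: 1 + 31 + 28 + 31 + 30 + 31 + 30 + 31 + 31 + 30 + 31 + 30 + 31 + 31 + 28 + 31 + 30 + 31 + 30 + 31 + 31 + 30 + 31 + 30 + 31 + 31 + 28 + 31 + 30 + 31 + 30 + 29 = 941.

941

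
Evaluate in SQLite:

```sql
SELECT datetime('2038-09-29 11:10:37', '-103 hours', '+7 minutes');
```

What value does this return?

2038-09-25 04:17:37

-103 hours from 2038-09-29 11:10:37 is 2038-09-25 04:10:37 (crosses midnight).
+7 minutes from 2038-09-25 04:10:37 is 2038-09-25 04:17:37.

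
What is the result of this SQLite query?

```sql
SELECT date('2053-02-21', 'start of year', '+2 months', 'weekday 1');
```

2053-03-03

`start of year` rewinds 2053-02-21 to 2053-01-01.
Adding +2 months to 2053-01-01 gives 2053-03-01.
`weekday 1` advances to the next Monday; 2053-03-01 is a Saturday, so it moves forward to 2053-03-03.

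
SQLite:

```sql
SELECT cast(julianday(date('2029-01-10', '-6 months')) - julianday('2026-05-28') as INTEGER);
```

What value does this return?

774

Adding -6 months to 2029-01-10 gives 2028-07-10.
3 days remain in May 2026 after the 28th (31 − 28).
Full months from June 2026 through June 2028 contribute their day counts.
Then 10 days into July 2028.
Total: 3 + 30 + 31 + 31 + 30 + 31 + 30 + 31 + 31 + 28 + 31 + 30 + 31 + 30 + 31 + 31 + 30 + 31 + 30 + 31 + 31 + 29 + 31 + 30 + 31 + 30 + 10 = 774.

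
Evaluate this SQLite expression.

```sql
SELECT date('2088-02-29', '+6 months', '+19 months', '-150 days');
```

2089-10-30

Adding +6 months to 2088-02-29 gives 2088-08-29.
Adding +19 months to 2088-08-29 gives 2090-03-29.
Applying '-150 days' to 2090-03-29: counting 150 days back gives 2089-10-30.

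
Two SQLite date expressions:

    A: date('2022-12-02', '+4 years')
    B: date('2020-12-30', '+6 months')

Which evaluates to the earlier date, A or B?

A = 2026-12-02.
B = 2021-06-30.
B is earlier.

B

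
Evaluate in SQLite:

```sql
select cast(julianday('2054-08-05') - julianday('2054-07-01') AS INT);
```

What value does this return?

30 days remain in July 2054 after the 1st (31 − 1).
Then 5 days into August 2054.
Total: 30 + 5 = 35.

35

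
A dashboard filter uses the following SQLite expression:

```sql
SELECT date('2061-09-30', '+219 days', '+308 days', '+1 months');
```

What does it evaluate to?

Applying '+219 days' to 2061-09-30: counting 219 days forward gives 2062-05-07.
Applying '+308 days' to 2062-05-07: counting 308 days forward gives 2063-03-11.
Adding +1 month to 2063-03-11 gives 2063-04-11.

2063-04-11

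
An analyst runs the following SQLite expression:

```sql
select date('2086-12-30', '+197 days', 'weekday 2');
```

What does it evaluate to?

Applying '+197 days' to 2086-12-30: counting 197 days forward gives 2087-07-15.
`weekday 2` advances to the next Tuesday; 2087-07-15 is already a Tuesday, so it stays at 2087-07-15.

2087-07-15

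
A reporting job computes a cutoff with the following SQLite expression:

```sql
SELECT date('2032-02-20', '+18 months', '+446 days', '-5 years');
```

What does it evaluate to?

Adding +18 months to 2032-02-20 gives 2033-08-20.
Applying '+446 days' to 2033-08-20: counting 446 days forward gives 2034-11-09.
Adding -5 years to 2034-11-09 gives 2029-11-09.

2029-11-09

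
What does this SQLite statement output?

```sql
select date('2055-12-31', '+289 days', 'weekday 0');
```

2056-10-15

Applying '+289 days' to 2055-12-31: counting 289 days forward gives 2056-10-15.
`weekday 0` advances to the next Sunday; 2056-10-15 is already a Sunday, so it stays at 2056-10-15.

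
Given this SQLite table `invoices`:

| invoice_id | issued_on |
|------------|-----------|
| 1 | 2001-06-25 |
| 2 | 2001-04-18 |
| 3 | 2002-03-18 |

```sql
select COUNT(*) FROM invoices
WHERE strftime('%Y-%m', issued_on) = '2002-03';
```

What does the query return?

Rows with year-month 2002-03: 2002-03-18 → 1.

1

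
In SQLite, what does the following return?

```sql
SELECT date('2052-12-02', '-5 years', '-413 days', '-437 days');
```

2045-08-04

Adding -5 years to 2052-12-02 gives 2047-12-02.
Applying '-413 days' to 2047-12-02: counting 413 days back gives 2046-10-15.
Applying '-437 days' to 2046-10-15: counting 437 days back gives 2045-08-04.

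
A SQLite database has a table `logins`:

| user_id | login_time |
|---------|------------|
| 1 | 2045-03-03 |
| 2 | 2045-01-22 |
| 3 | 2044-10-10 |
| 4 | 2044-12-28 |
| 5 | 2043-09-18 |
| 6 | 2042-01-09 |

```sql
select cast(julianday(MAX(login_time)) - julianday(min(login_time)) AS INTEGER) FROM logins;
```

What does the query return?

MIN = 2042-01-09, MAX = 2045-03-03.
22 days remain in January 2042 after the 9th (31 − 9).
Full months from February 2042 through February 2045 contribute their day counts.
Then 3 days into March 2045.
Total: 22 + 28 + 31 + 30 + 31 + 30 + 31 + 31 + 30 + 31 + 30 + 31 + 31 + 28 + 31 + 30 + 31 + 30 + 31 + 31 + 30 + 31 + 30 + 31 + 31 + 29 + 31 + 30 + 31 + 30 + 31 + 31 + 30 + 31 + 30 + 31 + 31 + 28 + 3 = 1149.

1149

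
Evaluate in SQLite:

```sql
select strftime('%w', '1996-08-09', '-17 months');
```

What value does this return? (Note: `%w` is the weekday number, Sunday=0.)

4

First apply '-17 months': 1996-08-09 → 1995-03-09.
1995-03-09 is a Thursday; with Sunday=0 that is 4.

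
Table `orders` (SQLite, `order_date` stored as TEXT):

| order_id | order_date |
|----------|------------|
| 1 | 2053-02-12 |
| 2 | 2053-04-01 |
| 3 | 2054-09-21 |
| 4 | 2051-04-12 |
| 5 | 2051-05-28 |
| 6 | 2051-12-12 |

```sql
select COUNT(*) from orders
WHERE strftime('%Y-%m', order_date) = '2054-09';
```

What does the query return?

Rows with year-month 2054-09: 2054-09-21 → 1.

1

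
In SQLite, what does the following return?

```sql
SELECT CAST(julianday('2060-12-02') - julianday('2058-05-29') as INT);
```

2 days remain in May 2058 after the 29th (31 − 29).
Full months from June 2058 through November 2060 contribute their day counts.
Then 2 days into December 2060.
Total: 2 + 30 + 31 + 31 + 30 + 31 + 30 + 31 + 31 + 28 + 31 + 30 + 31 + 30 + 31 + 31 + 30 + 31 + 30 + 31 + 31 + 29 + 31 + 30 + 31 + 30 + 31 + 31 + 30 + 31 + 30 + 2 = 918.

918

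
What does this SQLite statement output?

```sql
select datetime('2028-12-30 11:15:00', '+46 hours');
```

2029-01-01 09:15:00

+46 hours from 2028-12-30 11:15:00 is 2029-01-01 09:15:00 (crosses midnight).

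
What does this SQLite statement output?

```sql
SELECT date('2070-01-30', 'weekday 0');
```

`weekday 0` advances to the next Sunday; 2070-01-30 is a Thursday, so it moves forward to 2070-02-02.

2070-02-02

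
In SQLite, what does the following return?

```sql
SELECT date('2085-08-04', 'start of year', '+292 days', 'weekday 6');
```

2085-10-20

`start of year` rewinds 2085-08-04 to 2085-01-01.
Applying '+292 days' to 2085-01-01: counting 292 days forward gives 2085-10-20.
`weekday 6` advances to the next Saturday; 2085-10-20 is already a Saturday, so it stays at 2085-10-20.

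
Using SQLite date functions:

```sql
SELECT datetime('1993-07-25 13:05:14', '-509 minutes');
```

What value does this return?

1993-07-25 04:36:14

509 minutes = 8h 29m; -509 minutes from 1993-07-25 13:05:14 is 1993-07-25 04:36:14.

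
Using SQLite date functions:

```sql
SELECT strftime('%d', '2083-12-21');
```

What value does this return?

21

`%d` extracts the 2-digit day of month: 21.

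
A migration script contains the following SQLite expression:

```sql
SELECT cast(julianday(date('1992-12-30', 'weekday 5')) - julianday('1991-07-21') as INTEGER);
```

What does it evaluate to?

`weekday 5` advances to the next Friday; 1992-12-30 is a Wednesday, so it moves forward to 1993-01-01.
10 days remain in July 1991 after the 21st (31 − 21).
Full months from August 1991 through December 1992 contribute their day counts.
Then 1 day into January 1993.
Total: 10 + 31 + 30 + 31 + 30 + 31 + 31 + 29 + 31 + 30 + 31 + 30 + 31 + 31 + 30 + 31 + 30 + 31 + 1 = 530.

530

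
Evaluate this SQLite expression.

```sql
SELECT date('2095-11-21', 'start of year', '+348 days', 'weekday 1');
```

`start of year` rewinds 2095-11-21 to 2095-01-01.
Applying '+348 days' to 2095-01-01: counting 348 days forward gives 2095-12-15.
`weekday 1` advances to the next Monday; 2095-12-15 is a Thursday, so it moves forward to 2095-12-19.

2095-12-19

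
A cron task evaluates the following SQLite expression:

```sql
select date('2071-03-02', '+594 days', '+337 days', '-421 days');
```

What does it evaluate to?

Applying '+594 days' to 2071-03-02: counting 594 days forward gives 2072-10-16.
Applying '+337 days' to 2072-10-16: counting 337 days forward gives 2073-09-18.
Applying '-421 days' to 2073-09-18: counting 421 days back gives 2072-07-24.

2072-07-24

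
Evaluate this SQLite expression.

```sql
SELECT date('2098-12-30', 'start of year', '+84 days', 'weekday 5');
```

`start of year` rewinds 2098-12-30 to 2098-01-01.
Applying '+84 days' to 2098-01-01: counting 84 days forward gives 2098-03-26.
`weekday 5` advances to the next Friday; 2098-03-26 is a Wednesday, so it moves forward to 2098-03-28.

2098-03-28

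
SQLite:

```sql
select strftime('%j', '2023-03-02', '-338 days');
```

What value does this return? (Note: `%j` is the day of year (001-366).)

First apply '-338 days': 2023-03-02 → 2022-03-29.
Day-of-year for 2022-03-29: days since 2022-01-01 inclusive = 88, zero-padded to 088.

088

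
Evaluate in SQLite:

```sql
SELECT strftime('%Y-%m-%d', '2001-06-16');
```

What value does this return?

`%Y-%m-%d` extracts the ISO date: 2001-06-16.

2001-06-16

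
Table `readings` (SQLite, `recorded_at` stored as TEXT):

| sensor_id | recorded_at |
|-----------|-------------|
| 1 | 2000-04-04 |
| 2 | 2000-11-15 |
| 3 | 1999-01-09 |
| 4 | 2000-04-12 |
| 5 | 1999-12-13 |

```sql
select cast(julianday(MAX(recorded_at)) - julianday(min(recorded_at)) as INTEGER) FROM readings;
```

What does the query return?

MIN = 1999-01-09, MAX = 2000-11-15.
22 days remain in January 1999 after the 9th (31 − 9).
Full months from February 1999 through October 2000 contribute their day counts.
Then 15 days into November 2000.
Total: 22 + 28 + 31 + 30 + 31 + 30 + 31 + 31 + 30 + 31 + 30 + 31 + 31 + 29 + 31 + 30 + 31 + 30 + 31 + 31 + 30 + 31 + 15 = 676.

676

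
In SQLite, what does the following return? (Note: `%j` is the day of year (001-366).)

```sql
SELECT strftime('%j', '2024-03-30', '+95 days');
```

First apply '+95 days': 2024-03-30 → 2024-07-03.
Day-of-year for 2024-07-03: days since 2024-01-01 inclusive = 185, zero-padded to 185.

185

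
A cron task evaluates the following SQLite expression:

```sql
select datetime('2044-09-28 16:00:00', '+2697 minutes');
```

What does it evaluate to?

2044-09-30 12:57:00

2697 minutes = 44h 57m; +2697 minutes from 2044-09-28 16:00:00 is 2044-09-30 12:57:00 (crosses midnight).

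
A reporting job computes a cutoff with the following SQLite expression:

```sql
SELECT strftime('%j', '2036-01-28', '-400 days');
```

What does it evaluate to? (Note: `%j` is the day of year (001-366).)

358

First apply '-400 days': 2036-01-28 → 2034-12-24.
Day-of-year for 2034-12-24: days since 2034-01-01 inclusive = 358, zero-padded to 358.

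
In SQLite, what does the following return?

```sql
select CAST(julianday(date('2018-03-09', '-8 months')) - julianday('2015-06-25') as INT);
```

Adding -8 months to 2018-03-09 gives 2017-07-09.
5 days remain in June 2015 after the 25th (30 − 25).
Full months from July 2015 through June 2017 contribute their day counts.
Then 9 days into July 2017.
Total: 5 + 31 + 31 + 30 + 31 + 30 + 31 + 31 + 29 + 31 + 30 + 31 + 30 + 31 + 31 + 30 + 31 + 30 + 31 + 31 + 28 + 31 + 30 + 31 + 30 + 9 = 745.

745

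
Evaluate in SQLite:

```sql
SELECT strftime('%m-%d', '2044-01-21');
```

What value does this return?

`%m-%d` extracts the month-day: 01-21.

01-21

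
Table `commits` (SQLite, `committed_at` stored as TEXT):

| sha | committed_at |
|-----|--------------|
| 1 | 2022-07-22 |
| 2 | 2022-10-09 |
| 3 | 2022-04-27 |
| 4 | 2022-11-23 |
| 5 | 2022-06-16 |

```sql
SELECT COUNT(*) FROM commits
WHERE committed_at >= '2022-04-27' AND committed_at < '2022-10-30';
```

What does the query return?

Rows in [2022-04-27, 2022-10-30): 2022-07-22, 2022-10-09, 2022-04-27, 2022-06-16 → 4 rows.

4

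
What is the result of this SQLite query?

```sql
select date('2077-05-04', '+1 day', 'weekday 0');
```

Advancing 1 more day within May lands on 2077-05-05.
`weekday 0` advances to the next Sunday; 2077-05-05 is a Wednesday, so it moves forward to 2077-05-09.

2077-05-09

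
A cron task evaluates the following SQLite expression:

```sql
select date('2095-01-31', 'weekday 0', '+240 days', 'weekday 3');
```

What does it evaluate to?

`weekday 0` advances to the next Sunday; 2095-01-31 is a Monday, so it moves forward to 2095-02-06.
Applying '+240 days' to 2095-02-06: counting 240 days forward gives 2095-10-04.
`weekday 3` advances to the next Wednesday; 2095-10-04 is a Tuesday, so it moves forward to 2095-10-05.

2095-10-05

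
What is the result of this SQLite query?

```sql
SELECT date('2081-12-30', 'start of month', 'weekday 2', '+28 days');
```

2081-12-30

`start of month` rewinds 2081-12-30 to 2081-12-01.
`weekday 2` advances to the next Tuesday; 2081-12-01 is a Monday, so it moves forward to 2081-12-02.
Advancing 28 more days within December lands on 2081-12-30.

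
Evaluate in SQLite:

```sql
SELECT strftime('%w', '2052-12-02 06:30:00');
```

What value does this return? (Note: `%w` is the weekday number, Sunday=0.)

2052-12-02 is a Monday; with Sunday=0 that is 1.

1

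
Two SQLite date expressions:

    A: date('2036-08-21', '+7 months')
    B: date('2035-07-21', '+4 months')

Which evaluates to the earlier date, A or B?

B

A = 2037-03-21.
B = 2035-11-21.
B is earlier.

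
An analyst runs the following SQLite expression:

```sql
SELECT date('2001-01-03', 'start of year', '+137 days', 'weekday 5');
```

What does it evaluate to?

`start of year` rewinds 2001-01-03 to 2001-01-01.
Applying '+137 days' to 2001-01-01: counting 137 days forward gives 2001-05-18.
`weekday 5` advances to the next Friday; 2001-05-18 is already a Friday, so it stays at 2001-05-18.

2001-05-18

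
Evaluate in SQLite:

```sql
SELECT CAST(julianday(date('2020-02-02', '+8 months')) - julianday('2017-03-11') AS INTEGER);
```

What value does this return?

Adding +8 months to 2020-02-02 gives 2020-10-02.
20 days remain in March 2017 after the 11th (31 − 11).
Full months from April 2017 through September 2020 contribute their day counts.
Then 2 days into October 2020.
Total: 20 + 30 + 31 + 30 + 31 + 31 + 30 + 31 + 30 + 31 + 31 + 28 + 31 + 30 + 31 + 30 + 31 + 31 + 30 + 31 + 30 + 31 + 31 + 28 + 31 + 30 + 31 + 30 + 31 + 31 + 30 + 31 + 30 + 31 + 31 + 29 + 31 + 30 + 31 + 30 + 31 + 31 + 30 + 2 = 1301.

1301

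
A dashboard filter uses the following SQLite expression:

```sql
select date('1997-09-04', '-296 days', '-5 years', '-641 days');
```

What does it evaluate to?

Applying '-296 days' to 1997-09-04: counting 296 days back gives 1996-11-12.
Adding -5 years to 1996-11-12 gives 1991-11-12.
Applying '-641 days' to 1991-11-12: counting 641 days back gives 1990-02-09.

1990-02-09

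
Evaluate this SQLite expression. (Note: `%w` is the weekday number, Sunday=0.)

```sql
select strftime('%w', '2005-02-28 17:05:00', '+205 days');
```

First apply '+205 days': 2005-02-28 17:05:00 → 2005-09-21 17:05:00.
2005-09-21 is a Wednesday; with Sunday=0 that is 3.

3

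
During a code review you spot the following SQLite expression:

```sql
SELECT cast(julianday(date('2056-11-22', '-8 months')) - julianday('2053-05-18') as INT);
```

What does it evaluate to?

Adding -8 months to 2056-11-22 gives 2056-03-22.
13 days remain in May 2053 after the 18th (31 − 18).
Full months from June 2053 through February 2056 contribute their day counts.
Then 22 days into March 2056.
Total: 13 + 30 + 31 + 31 + 30 + 31 + 30 + 31 + 31 + 28 + 31 + 30 + 31 + 30 + 31 + 31 + 30 + 31 + 30 + 31 + 31 + 28 + 31 + 30 + 31 + 30 + 31 + 31 + 30 + 31 + 30 + 31 + 31 + 29 + 22 = 1039.

1039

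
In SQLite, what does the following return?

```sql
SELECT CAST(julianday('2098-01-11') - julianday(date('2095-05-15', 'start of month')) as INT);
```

`start of month` rewinds 2095-05-15 to 2095-05-01.
30 days remain in May 2095 after the 1st (31 − 1).
Full months from June 2095 through December 2097 contribute their day counts.
Then 11 days into January 2098.
Total: 30 + 30 + 31 + 31 + 30 + 31 + 30 + 31 + 31 + 29 + 31 + 30 + 31 + 30 + 31 + 31 + 30 + 31 + 30 + 31 + 31 + 28 + 31 + 30 + 31 + 30 + 31 + 31 + 30 + 31 + 30 + 31 + 11 = 986.

986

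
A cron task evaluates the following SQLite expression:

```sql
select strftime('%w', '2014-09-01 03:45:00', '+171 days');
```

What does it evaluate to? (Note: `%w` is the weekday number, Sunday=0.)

4

First apply '+171 days': 2014-09-01 03:45:00 → 2015-02-19 03:45:00.
2015-02-19 is a Thursday; with Sunday=0 that is 4.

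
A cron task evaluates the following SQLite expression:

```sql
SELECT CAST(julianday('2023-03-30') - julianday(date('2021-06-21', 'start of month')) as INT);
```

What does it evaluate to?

`start of month` rewinds 2021-06-21 to 2021-06-01.
29 days remain in June 2021 after the 1st (30 − 1).
Full months from July 2021 through February 2023 contribute their day counts.
Then 30 days into March 2023.
Total: 29 + 31 + 31 + 30 + 31 + 30 + 31 + 31 + 28 + 31 + 30 + 31 + 30 + 31 + 31 + 30 + 31 + 30 + 31 + 31 + 28 + 30 = 667.

667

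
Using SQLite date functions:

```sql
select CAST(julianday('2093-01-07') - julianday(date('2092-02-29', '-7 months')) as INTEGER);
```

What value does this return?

Adding -7 months to 2092-02-29 gives 2091-07-29.
2 days remain in July 2091 after the 29th (31 − 29).
Full months from August 2091 through December 2092 contribute their day counts.
Then 7 days into January 2093.
Total: 2 + 31 + 30 + 31 + 30 + 31 + 31 + 29 + 31 + 30 + 31 + 30 + 31 + 31 + 30 + 31 + 30 + 31 + 7 = 528.

528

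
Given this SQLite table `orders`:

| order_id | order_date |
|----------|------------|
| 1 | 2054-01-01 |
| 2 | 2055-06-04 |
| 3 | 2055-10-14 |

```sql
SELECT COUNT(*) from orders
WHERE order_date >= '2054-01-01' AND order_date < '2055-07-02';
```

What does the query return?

2

Rows in [2054-01-01, 2055-07-02): 2054-01-01, 2055-06-04 → 2 rows.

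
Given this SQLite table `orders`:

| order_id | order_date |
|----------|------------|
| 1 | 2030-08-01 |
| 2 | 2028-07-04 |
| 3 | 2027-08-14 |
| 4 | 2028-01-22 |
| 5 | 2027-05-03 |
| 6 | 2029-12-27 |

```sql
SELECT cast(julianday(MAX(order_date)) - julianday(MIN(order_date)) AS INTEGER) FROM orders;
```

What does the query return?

1186

MIN = 2027-05-03, MAX = 2030-08-01.
28 days remain in May 2027 after the 3rd (31 − 3).
Full months from June 2027 through July 2030 contribute their day counts.
Then 1 day into August 2030.
Total: 28 + 30 + 31 + 31 + 30 + 31 + 30 + 31 + 31 + 29 + 31 + 30 + 31 + 30 + 31 + 31 + 30 + 31 + 30 + 31 + 31 + 28 + 31 + 30 + 31 + 30 + 31 + 31 + 30 + 31 + 30 + 31 + 31 + 28 + 31 + 30 + 31 + 30 + 31 + 1 = 1186.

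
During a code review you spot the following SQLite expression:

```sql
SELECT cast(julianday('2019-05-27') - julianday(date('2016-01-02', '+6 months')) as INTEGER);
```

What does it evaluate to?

1059

Adding +6 months to 2016-01-02 gives 2016-07-02.
29 days remain in July 2016 after the 2nd (31 − 2).
Full months from August 2016 through April 2019 contribute their day counts.
Then 27 days into May 2019.
Total: 29 + 31 + 30 + 31 + 30 + 31 + 31 + 28 + 31 + 30 + 31 + 30 + 31 + 31 + 30 + 31 + 30 + 31 + 31 + 28 + 31 + 30 + 31 + 30 + 31 + 31 + 30 + 31 + 30 + 31 + 31 + 28 + 31 + 30 + 27 = 1059.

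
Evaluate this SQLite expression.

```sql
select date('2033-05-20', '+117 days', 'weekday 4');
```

2033-09-15

Applying '+117 days' to 2033-05-20: counting 117 days forward gives 2033-09-14.
`weekday 4` advances to the next Thursday; 2033-09-14 is a Wednesday, so it moves forward to 2033-09-15.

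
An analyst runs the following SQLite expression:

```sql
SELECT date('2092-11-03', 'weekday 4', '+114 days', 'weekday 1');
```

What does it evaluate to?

`weekday 4` advances to the next Thursday; 2092-11-03 is a Monday, so it moves forward to 2092-11-06.
Applying '+114 days' to 2092-11-06: counting 114 days forward gives 2093-02-28.
`weekday 1` advances to the next Monday; 2093-02-28 is a Saturday, so it moves forward to 2093-03-02.

2093-03-02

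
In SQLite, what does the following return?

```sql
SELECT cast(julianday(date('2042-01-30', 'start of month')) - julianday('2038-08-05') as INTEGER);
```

1245

`start of month` rewinds 2042-01-30 to 2042-01-01.
26 days remain in August 2038 after the 5th (31 − 5).
Full months from September 2038 through December 2041 contribute their day counts.
Then 1 day into January 2042.
Total: 26 + 30 + 31 + 30 + 31 + 31 + 28 + 31 + 30 + 31 + 30 + 31 + 31 + 30 + 31 + 30 + 31 + 31 + 29 + 31 + 30 + 31 + 30 + 31 + 31 + 30 + 31 + 30 + 31 + 31 + 28 + 31 + 30 + 31 + 30 + 31 + 31 + 30 + 31 + 30 + 31 + 1 = 1245.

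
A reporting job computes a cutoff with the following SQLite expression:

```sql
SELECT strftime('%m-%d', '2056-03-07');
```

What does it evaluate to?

`%m-%d` extracts the month-day: 03-07.

03-07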